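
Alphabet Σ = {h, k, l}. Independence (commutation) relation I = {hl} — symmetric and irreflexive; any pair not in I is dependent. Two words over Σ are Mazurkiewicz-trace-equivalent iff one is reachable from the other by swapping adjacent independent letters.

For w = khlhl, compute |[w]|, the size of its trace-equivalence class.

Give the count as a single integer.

piece 0:k — minimal
piece 1:h rests on {0:k}
piece 2:l rests on {0:k}
piece 3:h rests on {1:h}
piece 4:l rests on {2:l}
minimal pieces: {0:k}
ways to finish when only these pieces remain (= sum over removing one remaining piece with nothing left below it):
  1 left: {3}→1  {4}→1
  2 left: {1,3}→1  {2,4}→1  {3,4}→2
  3 left: {1,3,4}→3  {2,3,4}→3
  placing 0:k first → 6 extensions

6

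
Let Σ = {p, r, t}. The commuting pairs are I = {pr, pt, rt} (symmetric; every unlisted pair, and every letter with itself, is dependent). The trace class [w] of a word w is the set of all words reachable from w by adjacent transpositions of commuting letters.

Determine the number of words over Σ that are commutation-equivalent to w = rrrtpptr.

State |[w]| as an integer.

#0=r has no predecessor
#1=r depends on [0:r]
#2=r depends on [1:r]
#3=t has no predecessor
#4=p has no predecessor
#5=p depends on [4:p]
#6=t depends on [3:t]
#7=r depends on [2:r]
sources: [0:r, 3:t, 4:p]
N(rest) = Σ N(rest − s) over sources s of rest; N(one piece) = 1:
  size 1 → [5]=1  [6]=1  [7]=1
  size 2 → [2,7]=1  [3,6]=1  [4,5]=1  [5,6]=2  [5,7]=2  [6,7]=2
  size 3 → [1,2,7]=1  [2,5,7]=3  [2,6,7]=3  [3,5,6]=3  [3,6,7]=3  [4,5,6]=3  [4,5,7]=3  [5,6,7]=6
  size 4 → [0,1,2,7]=1  [1,2,5,7]=4  [1,2,6,7]=4  [2,3,6,7]=6  [2,4,5,7]=6  [2,5,6,7]=12  [3,4,5,6]=6  [3,5,6,7]=12  [4,5,6,7]=12
  size 5 → [0,1,2,5,7]=5  [0,1,2,6,7]=5  [1,2,3,6,7]=10  [1,2,4,5,7]=10  [1,2,5,6,7]=20  [2,3,5,6,7]=30  [2,4,5,6,7]=30  [3,4,5,6,7]=30
  size 6 → [0,1,2,3,6,7]=15  [0,1,2,4,5,7]=15  [0,1,2,5,6,7]=30  [1,2,3,5,6,7]=60  [1,2,4,5,6,7]=60  [2,3,4,5,6,7]=90
  first=0(r) contributes 210
  first=3(t) contributes 105
  first=4(p) contributes 105
|[w]| = 420

420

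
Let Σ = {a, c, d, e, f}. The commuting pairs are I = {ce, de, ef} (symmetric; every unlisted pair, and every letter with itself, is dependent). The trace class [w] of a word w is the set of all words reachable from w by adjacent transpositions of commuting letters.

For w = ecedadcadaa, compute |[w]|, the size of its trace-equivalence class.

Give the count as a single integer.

piece 0:e — minimal
piece 1:c — minimal
piece 2:e rests on {0:e}
piece 3:d rests on {1:c}
piece 4:a rests on {2:e, 3:d}
piece 5:d rests on {4:a}
piece 6:c rests on {5:d}
piece 7:a rests on {6:c}
piece 8:d rests on {7:a}
piece 9:a rests on {8:d}
piece 10:a rests on {9:a}
minimal pieces: {0:e, 1:c}
ways to finish when only these pieces remain (= sum over removing one remaining piece with nothing left below it):
  1 left: {10}→1
  2 left: {9,10}→1
  3 left: {8,9,10}→1
  4 left: {7,8,9,10}→1
  5 left: {6,7,8,9,10}→1
  6 left: {5,6,7,8,9,10}→1
  7 left: {4,5,6,7,8,9,10}→1
  8 left: {2,4,5,6,7,8,9,10}→1  {3,4,5,6,7,8,9,10}→1
  9 left: {0,2,4,5,6,7,8,9,10}→1  {1,3,4,5,6,7,8,9,10}→1  {2,3,4,5,6,7,8,9,10}→2
  placing 0:e first → 3 extensions
  placing 1:c first → 3 extensions
total linear extensions = 6

6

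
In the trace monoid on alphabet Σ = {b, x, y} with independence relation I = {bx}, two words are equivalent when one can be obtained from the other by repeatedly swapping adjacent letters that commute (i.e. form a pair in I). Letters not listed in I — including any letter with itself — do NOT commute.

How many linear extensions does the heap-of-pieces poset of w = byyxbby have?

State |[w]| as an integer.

3

drop 0:b onto floor
drop 1:y onto {0:b}
drop 2:y onto {1:y}
drop 3:x onto {2:y}
drop 4:b onto {2:y}
drop 5:b onto {4:b}
drop 6:y onto {3:x, 5:b}
ground layer = {0:b}
drop-orders for the pieces not yet dropped (sum over which currently-grounded one goes next):
  1 to go: {6} 1
  2 to go: {3,6} 1  {5,6} 1
  3 to go: {3,5,6} 2  {4,5,6} 1
  4 to go: {3,4,5,6} 3
  5 to go: {2,3,4,5,6} 3
  if 0:b drops first: 3 orders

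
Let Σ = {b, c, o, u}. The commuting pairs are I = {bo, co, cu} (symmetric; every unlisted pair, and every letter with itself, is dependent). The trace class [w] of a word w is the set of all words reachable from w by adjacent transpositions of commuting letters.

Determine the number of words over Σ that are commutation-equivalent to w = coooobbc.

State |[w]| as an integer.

70

piece 0:c — minimal
piece 1:o — minimal
piece 2:o rests on {1:o}
piece 3:o rests on {2:o}
piece 4:o rests on {3:o}
piece 5:b rests on {0:c}
piece 6:b rests on {5:b}
piece 7:c rests on {6:b}
minimal pieces: {0:c, 1:o}
ways to finish when only these pieces remain (= sum over removing one remaining piece with nothing left below it):
  1 left: {4}→1  {7}→1
  2 left: {3,4}→1  {4,7}→2  {6,7}→1
  3 left: {2,3,4}→1  {3,4,7}→3  {4,6,7}→3  {5,6,7}→1
  4 left: {0,5,6,7}→1  {1,2,3,4}→1  {2,3,4,7}→4  {3,4,6,7}→6  {4,5,6,7}→4
  5 left: {0,4,5,6,7}→5  {1,2,3,4,7}→5  {2,3,4,6,7}→10  {3,4,5,6,7}→10
  6 left: {0,3,4,5,6,7}→15  {1,2,3,4,6,7}→15  {2,3,4,5,6,7}→20
  placing 0:c first → 35 extensions
  placing 1:o first → 35 extensions
total linear extensions = 70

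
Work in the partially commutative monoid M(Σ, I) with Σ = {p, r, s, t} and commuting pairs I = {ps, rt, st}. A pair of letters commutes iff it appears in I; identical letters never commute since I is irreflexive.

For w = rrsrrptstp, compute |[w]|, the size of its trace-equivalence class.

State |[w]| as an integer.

piece 0:r — minimal
piece 1:r rests on {0:r}
piece 2:s rests on {1:r}
piece 3:r rests on {2:s}
piece 4:r rests on {3:r}
piece 5:p rests on {4:r}
piece 6:t rests on {5:p}
piece 7:s rests on {4:r}
piece 8:t rests on {6:t}
piece 9:p rests on {8:t}
minimal pieces: {0:r}
ways to finish when only these pieces remain (= sum over removing one remaining piece with nothing left below it):
  1 left: {7}→1  {9}→1
  2 left: {7,9}→2  {8,9}→1
  3 left: {6,8,9}→1  {7,8,9}→3
  4 left: {5,6,8,9}→1  {6,7,8,9}→4
  5 left: {5,6,7,8,9}→5
  6 left: {4,5,6,7,8,9}→5
  7 left: {3,4,5,6,7,8,9}→5
  8 left: {2,3,4,5,6,7,8,9}→5
  placing 0:r first → 5 extensions

5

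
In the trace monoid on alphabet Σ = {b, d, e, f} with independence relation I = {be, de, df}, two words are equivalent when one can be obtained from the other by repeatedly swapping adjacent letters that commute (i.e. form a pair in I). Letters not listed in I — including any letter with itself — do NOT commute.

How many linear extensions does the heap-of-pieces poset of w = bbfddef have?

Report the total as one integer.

10

#0=b has no predecessor
#1=b depends on [0:b]
#2=f depends on [1:b]
#3=d depends on [1:b]
#4=d depends on [3:d]
#5=e depends on [2:f]
#6=f depends on [5:e]
sources: [0:b]
N(rest) = Σ N(rest − s) over sources s of rest; N(one piece) = 1:
  size 1 → [4]=1  [6]=1
  size 2 → [3,4]=1  [4,6]=2  [5,6]=1
  size 3 → [2,5,6]=1  [3,4,6]=3  [4,5,6]=3
  size 4 → [2,4,5,6]=4  [3,4,5,6]=6
  size 5 → [2,3,4,5,6]=10
  first=0(b) contributes 10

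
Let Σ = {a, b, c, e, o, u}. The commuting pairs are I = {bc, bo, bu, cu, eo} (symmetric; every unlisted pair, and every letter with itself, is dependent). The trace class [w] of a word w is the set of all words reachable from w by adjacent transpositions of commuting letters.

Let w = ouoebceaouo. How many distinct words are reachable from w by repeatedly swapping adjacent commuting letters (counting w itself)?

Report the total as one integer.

#0=o has no predecessor
#1=u depends on [0:o]
#2=o depends on [1:u]
#3=e depends on [1:u]
#4=b depends on [3:e]
#5=c depends on [2:o, 3:e]
#6=e depends on [4:b, 5:c]
#7=a depends on [6:e]
#8=o depends on [7:a]
#9=u depends on [8:o]
#10=o depends on [9:u]
sources: [0:o]
N(rest) = Σ N(rest − s) over sources s of rest; N(one piece) = 1:
  size 1 → [10]=1
  size 2 → [9,10]=1
  size 3 → [8,9,10]=1
  size 4 → [7,8,9,10]=1
  size 5 → [6,7,8,9,10]=1
  size 6 → [4,6,7,8,9,10]=1  [5,6,7,8,9,10]=1
  size 7 → [2,5,6,7,8,9,10]=1  [4,5,6,7,8,9,10]=2
  size 8 → [2,4,5,6,7,8,9,10]=3  [3,4,5,6,7,8,9,10]=2
  size 9 → [2,3,4,5,6,7,8,9,10]=5
  first=0(o) contributes 5

5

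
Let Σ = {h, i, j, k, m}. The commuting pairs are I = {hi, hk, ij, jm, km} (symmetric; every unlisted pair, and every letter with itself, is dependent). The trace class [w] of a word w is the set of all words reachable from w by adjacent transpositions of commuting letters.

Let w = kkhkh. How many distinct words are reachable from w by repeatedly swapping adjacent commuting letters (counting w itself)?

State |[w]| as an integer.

10

0(k) covers ∅
1(k) covers 0:k
2(h) covers ∅
3(k) covers 1:k
4(h) covers 2:h
floor of heap: 0:k, 2:h
completions by unplaced set U, small U first (add the entries for U minus each lowest piece of U):
  |U|=1: {3}:1  {4}:1
  |U|=2: {1,3}:1  {2,4}:1  {3,4}:2
  |U|=3: {0,1,3}:1  {1,3,4}:3  {2,3,4}:3
  start at 0(k): 6
  start at 2(h): 4
sum over floor = 10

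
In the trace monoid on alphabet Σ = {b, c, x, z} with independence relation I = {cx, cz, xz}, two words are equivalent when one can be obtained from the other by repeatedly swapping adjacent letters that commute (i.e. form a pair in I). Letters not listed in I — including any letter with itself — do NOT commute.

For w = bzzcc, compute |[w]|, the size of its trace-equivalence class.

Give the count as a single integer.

#0=b has no predecessor
#1=z depends on [0:b]
#2=z depends on [1:z]
#3=c depends on [0:b]
#4=c depends on [3:c]
sources: [0:b]
N(rest) = Σ N(rest − s) over sources s of rest; N(one piece) = 1:
  size 1 → [2]=1  [4]=1
  size 2 → [1,2]=1  [2,4]=2  [3,4]=1
  size 3 → [1,2,4]=3  [2,3,4]=3
  first=0(b) contributes 6

6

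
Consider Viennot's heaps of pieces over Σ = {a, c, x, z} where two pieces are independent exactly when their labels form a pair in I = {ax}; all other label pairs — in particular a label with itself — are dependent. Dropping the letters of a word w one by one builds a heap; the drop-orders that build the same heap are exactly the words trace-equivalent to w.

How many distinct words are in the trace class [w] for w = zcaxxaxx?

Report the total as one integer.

piece 0:z — minimal
piece 1:c rests on {0:z}
piece 2:a rests on {1:c}
piece 3:x rests on {1:c}
piece 4:x rests on {3:x}
piece 5:a rests on {2:a}
piece 6:x rests on {4:x}
piece 7:x rests on {6:x}
minimal pieces: {0:z}
ways to finish when only these pieces remain (= sum over removing one remaining piece with nothing left below it):
  1 left: {5}→1  {7}→1
  2 left: {2,5}→1  {5,7}→2  {6,7}→1
  3 left: {2,5,7}→3  {4,6,7}→1  {5,6,7}→3
  4 left: {2,5,6,7}→6  {3,4,6,7}→1  {4,5,6,7}→4
  5 left: {2,4,5,6,7}→10  {3,4,5,6,7}→5
  6 left: {2,3,4,5,6,7}→15
  placing 0:z first → 15 extensions

15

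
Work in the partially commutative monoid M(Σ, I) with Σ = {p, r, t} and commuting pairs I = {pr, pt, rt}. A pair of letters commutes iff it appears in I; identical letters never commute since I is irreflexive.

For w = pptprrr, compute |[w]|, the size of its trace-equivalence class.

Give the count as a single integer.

piece 0:p — minimal
piece 1:p rests on {0:p}
piece 2:t — minimal
piece 3:p rests on {1:p}
piece 4:r — minimal
piece 5:r rests on {4:r}
piece 6:r rests on {5:r}
minimal pieces: {0:p, 2:t, 4:r}
ways to finish when only these pieces remain (= sum over removing one remaining piece with nothing left below it):
  1 left: {2}→1  {3}→1  {6}→1
  2 left: {1,3}→1  {2,3}→2  {2,6}→2  {3,6}→2  {5,6}→1
  3 left: {0,1,3}→1  {1,2,3}→3  {1,3,6}→3  {2,3,6}→6  {2,5,6}→3  {3,5,6}→3  {4,5,6}→1
  4 left: {0,1,2,3}→4  {0,1,3,6}→4  {1,2,3,6}→12  {1,3,5,6}→6  {2,3,5,6}→12  {2,4,5,6}→4  {3,4,5,6}→4
  5 left: {0,1,2,3,6}→20  {0,1,3,5,6}→10  {1,2,3,5,6}→30  {1,3,4,5,6}→10  {2,3,4,5,6}→20
  placing 0:p first → 60 extensions
  placing 2:t first → 20 extensions
  placing 4:r first → 60 extensions
total linear extensions = 140

140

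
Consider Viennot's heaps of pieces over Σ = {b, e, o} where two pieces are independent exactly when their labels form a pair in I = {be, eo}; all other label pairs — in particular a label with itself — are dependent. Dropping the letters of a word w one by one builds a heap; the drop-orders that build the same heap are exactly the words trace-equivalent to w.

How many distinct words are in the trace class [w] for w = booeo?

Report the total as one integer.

5

0(b) covers ∅
1(o) covers 0:b
2(o) covers 1:o
3(e) covers ∅
4(o) covers 2:o
floor of heap: 0:b, 3:e
completions by unplaced set U, small U first (add the entries for U minus each lowest piece of U):
  |U|=1: {3}:1  {4}:1
  |U|=2: {2,4}:1  {3,4}:2
  |U|=3: {1,2,4}:1  {2,3,4}:3
  start at 0(b): 4
  start at 3(e): 1
sum over floor = 5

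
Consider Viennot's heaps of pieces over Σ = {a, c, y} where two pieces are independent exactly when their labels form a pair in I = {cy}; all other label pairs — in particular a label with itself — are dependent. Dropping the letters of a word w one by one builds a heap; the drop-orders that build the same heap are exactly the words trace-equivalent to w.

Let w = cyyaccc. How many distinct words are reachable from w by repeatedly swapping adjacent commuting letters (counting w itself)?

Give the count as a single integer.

3

drop 0:c onto floor
drop 1:y onto floor
drop 2:y onto {1:y}
drop 3:a onto {0:c, 2:y}
drop 4:c onto {3:a}
drop 5:c onto {4:c}
drop 6:c onto {5:c}
ground layer = {0:c, 1:y}
drop-orders for the pieces not yet dropped (sum over which currently-grounded one goes next):
  1 to go: {6} 1
  2 to go: {5,6} 1
  3 to go: {4,5,6} 1
  4 to go: {3,4,5,6} 1
  5 to go: {0,3,4,5,6} 1  {2,3,4,5,6} 1
  if 0:c drops first: 1 orders
  if 1:y drops first: 2 orders
heap linearizations: 3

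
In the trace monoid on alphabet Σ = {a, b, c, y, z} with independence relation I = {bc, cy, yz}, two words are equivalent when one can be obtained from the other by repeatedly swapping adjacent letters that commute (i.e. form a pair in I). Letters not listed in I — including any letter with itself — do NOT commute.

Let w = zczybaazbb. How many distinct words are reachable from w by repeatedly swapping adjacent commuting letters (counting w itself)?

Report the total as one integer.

#0=z has no predecessor
#1=c depends on [0:z]
#2=z depends on [1:c]
#3=y has no predecessor
#4=b depends on [2:z, 3:y]
#5=a depends on [4:b]
#6=a depends on [5:a]
#7=z depends on [6:a]
#8=b depends on [7:z]
#9=b depends on [8:b]
sources: [0:z, 3:y]
N(rest) = Σ N(rest − s) over sources s of rest; N(one piece) = 1:
  size 1 → [9]=1
  size 2 → [8,9]=1
  size 3 → [7,8,9]=1
  size 4 → [6,7,8,9]=1
  size 5 → [5,6,7,8,9]=1
  size 6 → [4,5,6,7,8,9]=1
  size 7 → [2,4,5,6,7,8,9]=1  [3,4,5,6,7,8,9]=1
  size 8 → [1,2,4,5,6,7,8,9]=1  [2,3,4,5,6,7,8,9]=2
  first=0(z) contributes 3
  first=3(y) contributes 1
|[w]| = 4

4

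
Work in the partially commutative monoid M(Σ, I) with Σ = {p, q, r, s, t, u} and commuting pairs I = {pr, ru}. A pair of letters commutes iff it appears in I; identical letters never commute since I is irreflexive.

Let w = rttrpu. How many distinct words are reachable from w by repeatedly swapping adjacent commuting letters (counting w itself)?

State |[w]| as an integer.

3

#0=r has no predecessor
#1=t depends on [0:r]
#2=t depends on [1:t]
#3=r depends on [2:t]
#4=p depends on [2:t]
#5=u depends on [4:p]
sources: [0:r]
N(rest) = Σ N(rest − s) over sources s of rest; N(one piece) = 1:
  size 1 → [3]=1  [5]=1
  size 2 → [3,5]=2  [4,5]=1
  size 3 → [3,4,5]=3
  size 4 → [2,3,4,5]=3
  first=0(r) contributes 3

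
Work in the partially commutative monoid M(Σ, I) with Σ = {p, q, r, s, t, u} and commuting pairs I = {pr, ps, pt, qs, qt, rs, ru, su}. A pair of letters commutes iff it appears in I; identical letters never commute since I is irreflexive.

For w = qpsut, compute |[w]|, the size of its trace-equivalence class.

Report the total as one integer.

drop 0:q onto floor
drop 1:p onto {0:q}
drop 2:s onto floor
drop 3:u onto {1:p}
drop 4:t onto {2:s, 3:u}
ground layer = {0:q, 2:s}
drop-orders for the pieces not yet dropped (sum over which currently-grounded one goes next):
  1 to go: {4} 1
  2 to go: {2,4} 1  {3,4} 1
  3 to go: {1,3,4} 1  {2,3,4} 2
  if 0:q drops first: 3 orders
  if 2:s drops first: 1 orders
heap linearizations: 4

4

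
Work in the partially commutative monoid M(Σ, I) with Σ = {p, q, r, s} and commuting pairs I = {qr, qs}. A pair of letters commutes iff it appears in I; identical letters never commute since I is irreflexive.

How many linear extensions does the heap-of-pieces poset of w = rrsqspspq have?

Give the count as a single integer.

5

#0=r has no predecessor
#1=r depends on [0:r]
#2=s depends on [1:r]
#3=q has no predecessor
#4=s depends on [2:s]
#5=p depends on [3:q, 4:s]
#6=s depends on [5:p]
#7=p depends on [6:s]
#8=q depends on [7:p]
sources: [0:r, 3:q]
N(rest) = Σ N(rest − s) over sources s of rest; N(one piece) = 1:
  size 1 → [8]=1
  size 2 → [7,8]=1
  size 3 → [6,7,8]=1
  size 4 → [5,6,7,8]=1
  size 5 → [3,5,6,7,8]=1  [4,5,6,7,8]=1
  size 6 → [2,4,5,6,7,8]=1  [3,4,5,6,7,8]=2
  size 7 → [1,2,4,5,6,7,8]=1  [2,3,4,5,6,7,8]=3
  first=0(r) contributes 4
  first=3(q) contributes 1
|[w]| = 5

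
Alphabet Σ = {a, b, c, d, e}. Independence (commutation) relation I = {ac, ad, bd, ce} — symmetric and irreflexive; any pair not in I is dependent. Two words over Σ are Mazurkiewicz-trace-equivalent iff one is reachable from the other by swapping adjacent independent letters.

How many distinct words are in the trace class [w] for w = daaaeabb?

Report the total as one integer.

4

drop 0:d onto floor
drop 1:a onto floor
drop 2:a onto {1:a}
drop 3:a onto {2:a}
drop 4:e onto {0:d, 3:a}
drop 5:a onto {4:e}
drop 6:b onto {5:a}
drop 7:b onto {6:b}
ground layer = {0:d, 1:a}
drop-orders for the pieces not yet dropped (sum over which currently-grounded one goes next):
  1 to go: {7} 1
  2 to go: {6,7} 1
  3 to go: {5,6,7} 1
  4 to go: {4,5,6,7} 1
  5 to go: {0,4,5,6,7} 1  {3,4,5,6,7} 1
  6 to go: {0,3,4,5,6,7} 2  {2,3,4,5,6,7} 1
  if 0:d drops first: 1 orders
  if 1:a drops first: 3 orders
heap linearizations: 4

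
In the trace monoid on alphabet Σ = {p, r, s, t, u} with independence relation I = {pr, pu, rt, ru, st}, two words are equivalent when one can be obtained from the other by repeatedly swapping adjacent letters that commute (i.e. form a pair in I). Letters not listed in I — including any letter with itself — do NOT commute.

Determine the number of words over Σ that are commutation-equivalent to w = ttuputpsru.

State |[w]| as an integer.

0(t) covers ∅
1(t) covers 0:t
2(u) covers 1:t
3(p) covers 1:t
4(u) covers 2:u
5(t) covers 3:p, 4:u
6(p) covers 5:t
7(s) covers 6:p
8(r) covers 7:s
9(u) covers 7:s
floor of heap: 0:t
completions by unplaced set U, small U first (add the entries for U minus each lowest piece of U):
  |U|=1: {8}:1  {9}:1
  |U|=2: {8,9}:2
  |U|=3: {7,8,9}:2
  |U|=4: {6,7,8,9}:2
  |U|=5: {5,6,7,8,9}:2
  |U|=6: {3,5,6,7,8,9}:2  {4,5,6,7,8,9}:2
  |U|=7: {2,4,5,6,7,8,9}:2  {3,4,5,6,7,8,9}:4
  |U|=8: {2,3,4,5,6,7,8,9}:6
  start at 0(t): 6

6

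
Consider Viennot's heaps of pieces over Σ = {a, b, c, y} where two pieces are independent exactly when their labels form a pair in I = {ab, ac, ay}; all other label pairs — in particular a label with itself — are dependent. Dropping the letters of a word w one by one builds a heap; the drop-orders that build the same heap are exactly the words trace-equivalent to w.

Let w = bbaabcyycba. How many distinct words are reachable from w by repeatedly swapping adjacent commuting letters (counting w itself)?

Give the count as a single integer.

piece 0:b — minimal
piece 1:b rests on {0:b}
piece 2:a — minimal
piece 3:a rests on {2:a}
piece 4:b rests on {1:b}
piece 5:c rests on {4:b}
piece 6:y rests on {5:c}
piece 7:y rests on {6:y}
piece 8:c rests on {7:y}
piece 9:b rests on {8:c}
piece 10:a rests on {3:a}
minimal pieces: {0:b, 2:a}
ways to finish when only these pieces remain (= sum over removing one remaining piece with nothing left below it):
  1 left: {9}→1  {10}→1
  2 left: {3,10}→1  {8,9}→1  {9,10}→2
  3 left: {2,3,10}→1  {3,9,10}→3  {7,8,9}→1  {8,9,10}→3
  4 left: {2,3,9,10}→4  {3,8,9,10}→6  {6,7,8,9}→1  {7,8,9,10}→4
  5 left: {2,3,8,9,10}→10  {3,7,8,9,10}→10  {5,6,7,8,9}→1  {6,7,8,9,10}→5
  6 left: {2,3,7,8,9,10}→20  {3,6,7,8,9,10}→15  {4,5,6,7,8,9}→1  {5,6,7,8,9,10}→6
  7 left: {1,4,5,6,7,8,9}→1  {2,3,6,7,8,9,10}→35  {3,5,6,7,8,9,10}→21  {4,5,6,7,8,9,10}→7
  8 left: {0,1,4,5,6,7,8,9}→1  {1,4,5,6,7,8,9,10}→8  {2,3,5,6,7,8,9,10}→56  {3,4,5,6,7,8,9,10}→28
  9 left: {0,1,4,5,6,7,8,9,10}→9  {1,3,4,5,6,7,8,9,10}→36  {2,3,4,5,6,7,8,9,10}→84
  placing 0:b first → 120 extensions
  placing 2:a first → 45 extensions
total linear extensions = 165

165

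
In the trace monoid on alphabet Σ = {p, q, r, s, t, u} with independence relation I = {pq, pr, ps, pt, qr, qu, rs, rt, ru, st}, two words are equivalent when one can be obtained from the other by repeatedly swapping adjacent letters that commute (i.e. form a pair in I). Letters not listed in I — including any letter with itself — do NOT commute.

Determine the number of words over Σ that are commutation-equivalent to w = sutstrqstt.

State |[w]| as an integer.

90

drop 0:s onto floor
drop 1:u onto {0:s}
drop 2:t onto {1:u}
drop 3:s onto {1:u}
drop 4:t onto {2:t}
drop 5:r onto floor
drop 6:q onto {3:s, 4:t}
drop 7:s onto {6:q}
drop 8:t onto {6:q}
drop 9:t onto {8:t}
ground layer = {0:s, 5:r}
drop-orders for the pieces not yet dropped (sum over which currently-grounded one goes next):
  1 to go: {5} 1  {7} 1  {9} 1
  2 to go: {5,7} 2  {5,9} 2  {7,9} 2  {8,9} 1
  3 to go: {5,7,9} 6  {5,8,9} 3  {7,8,9} 3
  4 to go: {5,7,8,9} 12  {6,7,8,9} 3
  5 to go: {3,6,7,8,9} 3  {4,6,7,8,9} 3  {5,6,7,8,9} 15
  6 to go: {2,4,6,7,8,9} 3  {3,4,6,7,8,9} 6  {3,5,6,7,8,9} 18  {4,5,6,7,8,9} 18
  7 to go: {2,3,4,6,7,8,9} 9  {2,4,5,6,7,8,9} 21  {3,4,5,6,7,8,9} 42
  8 to go: {1,2,3,4,6,7,8,9} 9  {2,3,4,5,6,7,8,9} 72
  if 0:s drops first: 81 orders
  if 5:r drops first: 9 orders
heap linearizations: 90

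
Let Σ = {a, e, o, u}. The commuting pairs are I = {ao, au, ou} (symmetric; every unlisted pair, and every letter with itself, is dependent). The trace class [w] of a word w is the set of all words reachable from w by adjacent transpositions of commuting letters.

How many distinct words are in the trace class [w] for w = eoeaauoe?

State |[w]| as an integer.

0(e) covers ∅
1(o) covers 0:e
2(e) covers 1:o
3(a) covers 2:e
4(a) covers 3:a
5(u) covers 2:e
6(o) covers 2:e
7(e) covers 4:a, 5:u, 6:o
floor of heap: 0:e
completions by unplaced set U, small U first (add the entries for U minus each lowest piece of U):
  |U|=1: {7}:1
  |U|=2: {4,7}:1  {5,7}:1  {6,7}:1
  |U|=3: {3,4,7}:1  {4,5,7}:2  {4,6,7}:2  {5,6,7}:2
  |U|=4: {3,4,5,7}:3  {3,4,6,7}:3  {4,5,6,7}:6
  |U|=5: {3,4,5,6,7}:12
  |U|=6: {2,3,4,5,6,7}:12
  start at 0(e): 12

12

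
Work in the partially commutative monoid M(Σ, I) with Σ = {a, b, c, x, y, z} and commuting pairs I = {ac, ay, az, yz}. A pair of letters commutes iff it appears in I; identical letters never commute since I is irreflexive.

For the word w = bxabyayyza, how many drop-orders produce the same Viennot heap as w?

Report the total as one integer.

60

piece 0:b — minimal
piece 1:x rests on {0:b}
piece 2:a rests on {1:x}
piece 3:b rests on {2:a}
piece 4:y rests on {3:b}
piece 5:a rests on {3:b}
piece 6:y rests on {4:y}
piece 7:y rests on {6:y}
piece 8:z rests on {3:b}
piece 9:a rests on {5:a}
minimal pieces: {0:b}
ways to finish when only these pieces remain (= sum over removing one remaining piece with nothing left below it):
  1 left: {7}→1  {8}→1  {9}→1
  2 left: {5,9}→1  {6,7}→1  {7,8}→2  {7,9}→2  {8,9}→2
  3 left: {4,6,7}→1  {5,7,9}→3  {5,8,9}→3  {6,7,8}→3  {6,7,9}→3  {7,8,9}→6
  4 left: {4,6,7,8}→4  {4,6,7,9}→4  {5,6,7,9}→6  {5,7,8,9}→12  {6,7,8,9}→12
  5 left: {4,5,6,7,9}→10  {4,6,7,8,9}→20  {5,6,7,8,9}→30
  6 left: {4,5,6,7,8,9}→60
  7 left: {3,4,5,6,7,8,9}→60
  8 left: {2,3,4,5,6,7,8,9}→60
  placing 0:b first → 60 extensions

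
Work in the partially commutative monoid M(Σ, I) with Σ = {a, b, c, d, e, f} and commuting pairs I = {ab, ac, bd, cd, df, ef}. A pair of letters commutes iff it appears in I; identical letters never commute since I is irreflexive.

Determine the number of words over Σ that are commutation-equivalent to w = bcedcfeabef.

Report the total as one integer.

drop 0:b onto floor
drop 1:c onto {0:b}
drop 2:e onto {1:c}
drop 3:d onto {2:e}
drop 4:c onto {2:e}
drop 5:f onto {4:c}
drop 6:e onto {3:d, 4:c}
drop 7:a onto {5:f, 6:e}
drop 8:b onto {5:f, 6:e}
drop 9:e onto {7:a, 8:b}
drop 10:f onto {7:a, 8:b}
ground layer = {0:b}
drop-orders for the pieces not yet dropped (sum over which currently-grounded one goes next):
  1 to go: {9} 1  {10} 1
  2 to go: {9,10} 2
  3 to go: {7,9,10} 2  {8,9,10} 2
  4 to go: {7,8,9,10} 4
  5 to go: {5,7,8,9,10} 4  {6,7,8,9,10} 4
  6 to go: {3,6,7,8,9,10} 4  {5,6,7,8,9,10} 8
  7 to go: {3,5,6,7,8,9,10} 12  {4,5,6,7,8,9,10} 8
  8 to go: {3,4,5,6,7,8,9,10} 20
  9 to go: {2,3,4,5,6,7,8,9,10} 20
  if 0:b drops first: 20 orders

20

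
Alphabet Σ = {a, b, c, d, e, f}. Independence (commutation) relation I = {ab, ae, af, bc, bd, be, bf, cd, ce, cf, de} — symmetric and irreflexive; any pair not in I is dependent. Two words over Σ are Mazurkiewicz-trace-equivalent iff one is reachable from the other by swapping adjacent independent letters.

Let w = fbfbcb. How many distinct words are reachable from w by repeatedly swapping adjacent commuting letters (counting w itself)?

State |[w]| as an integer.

0(f) covers ∅
1(b) covers ∅
2(f) covers 0:f
3(b) covers 1:b
4(c) covers ∅
5(b) covers 3:b
floor of heap: 0:f, 1:b, 4:c
completions by unplaced set U, small U first (add the entries for U minus each lowest piece of U):
  |U|=1: {2}:1  {4}:1  {5}:1
  |U|=2: {0,2}:1  {2,4}:2  {2,5}:2  {3,5}:1  {4,5}:2
  |U|=3: {0,2,4}:3  {0,2,5}:3  {1,3,5}:1  {2,3,5}:3  {2,4,5}:6  {3,4,5}:3
  |U|=4: {0,2,3,5}:6  {0,2,4,5}:12  {1,2,3,5}:4  {1,3,4,5}:4  {2,3,4,5}:12
  start at 0(f): 20
  start at 1(b): 30
  start at 4(c): 10
sum over floor = 60

60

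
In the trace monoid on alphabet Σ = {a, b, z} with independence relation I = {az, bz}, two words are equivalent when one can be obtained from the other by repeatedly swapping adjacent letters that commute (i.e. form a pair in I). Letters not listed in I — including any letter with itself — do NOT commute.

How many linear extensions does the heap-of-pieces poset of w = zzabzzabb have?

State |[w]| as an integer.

piece 0:z — minimal
piece 1:z rests on {0:z}
piece 2:a — minimal
piece 3:b rests on {2:a}
piece 4:z rests on {1:z}
piece 5:z rests on {4:z}
piece 6:a rests on {3:b}
piece 7:b rests on {6:a}
piece 8:b rests on {7:b}
minimal pieces: {0:z, 2:a}
ways to finish when only these pieces remain (= sum over removing one remaining piece with nothing left below it):
  1 left: {5}→1  {8}→1
  2 left: {4,5}→1  {5,8}→2  {7,8}→1
  3 left: {1,4,5}→1  {4,5,8}→3  {5,7,8}→3  {6,7,8}→1
  4 left: {0,1,4,5}→1  {1,4,5,8}→4  {3,6,7,8}→1  {4,5,7,8}→6  {5,6,7,8}→4
  5 left: {0,1,4,5,8}→5  {1,4,5,7,8}→10  {2,3,6,7,8}→1  {3,5,6,7,8}→5  {4,5,6,7,8}→10
  6 left: {0,1,4,5,7,8}→15  {1,4,5,6,7,8}→20  {2,3,5,6,7,8}→6  {3,4,5,6,7,8}→15
  7 left: {0,1,4,5,6,7,8}→35  {1,3,4,5,6,7,8}→35  {2,3,4,5,6,7,8}→21
  placing 0:z first → 56 extensions
  placing 2:a first → 70 extensions
total linear extensions = 126

126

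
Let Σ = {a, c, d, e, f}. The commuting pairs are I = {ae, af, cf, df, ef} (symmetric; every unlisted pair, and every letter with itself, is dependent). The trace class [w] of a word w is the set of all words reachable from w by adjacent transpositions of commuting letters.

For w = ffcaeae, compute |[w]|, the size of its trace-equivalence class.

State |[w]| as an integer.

piece 0:f — minimal
piece 1:f rests on {0:f}
piece 2:c — minimal
piece 3:a rests on {2:c}
piece 4:e rests on {2:c}
piece 5:a rests on {3:a}
piece 6:e rests on {4:e}
minimal pieces: {0:f, 2:c}
ways to finish when only these pieces remain (= sum over removing one remaining piece with nothing left below it):
  1 left: {1}→1  {5}→1  {6}→1
  2 left: {0,1}→1  {1,5}→2  {1,6}→2  {3,5}→1  {4,6}→1  {5,6}→2
  3 left: {0,1,5}→3  {0,1,6}→3  {1,3,5}→3  {1,4,6}→3  {1,5,6}→6  {3,5,6}→3  {4,5,6}→3
  4 left: {0,1,3,5}→6  {0,1,4,6}→6  {0,1,5,6}→12  {1,3,5,6}→12  {1,4,5,6}→12  {3,4,5,6}→6
  5 left: {0,1,3,5,6}→30  {0,1,4,5,6}→30  {1,3,4,5,6}→30  {2,3,4,5,6}→6
  placing 0:f first → 36 extensions
  placing 2:c first → 90 extensions
total linear extensions = 126

126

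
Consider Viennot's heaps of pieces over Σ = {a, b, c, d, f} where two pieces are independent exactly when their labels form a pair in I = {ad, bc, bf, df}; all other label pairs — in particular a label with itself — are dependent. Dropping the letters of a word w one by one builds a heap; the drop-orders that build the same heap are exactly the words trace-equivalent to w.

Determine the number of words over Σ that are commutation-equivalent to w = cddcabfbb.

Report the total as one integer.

4

0(c) covers ∅
1(d) covers 0:c
2(d) covers 1:d
3(c) covers 2:d
4(a) covers 3:c
5(b) covers 4:a
6(f) covers 4:a
7(b) covers 5:b
8(b) covers 7:b
floor of heap: 0:c
completions by unplaced set U, small U first (add the entries for U minus each lowest piece of U):
  |U|=1: {6}:1  {8}:1
  |U|=2: {6,8}:2  {7,8}:1
  |U|=3: {5,7,8}:1  {6,7,8}:3
  |U|=4: {5,6,7,8}:4
  |U|=5: {4,5,6,7,8}:4
  |U|=6: {3,4,5,6,7,8}:4
  |U|=7: {2,3,4,5,6,7,8}:4
  start at 0(c): 4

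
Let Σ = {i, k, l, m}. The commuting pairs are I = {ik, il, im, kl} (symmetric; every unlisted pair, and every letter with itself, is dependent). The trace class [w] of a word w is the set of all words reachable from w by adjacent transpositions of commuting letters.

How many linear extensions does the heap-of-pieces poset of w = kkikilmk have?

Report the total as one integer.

drop 0:k onto floor
drop 1:k onto {0:k}
drop 2:i onto floor
drop 3:k onto {1:k}
drop 4:i onto {2:i}
drop 5:l onto floor
drop 6:m onto {3:k, 5:l}
drop 7:k onto {6:m}
ground layer = {0:k, 2:i, 5:l}
drop-orders for the pieces not yet dropped (sum over which currently-grounded one goes next):
  1 to go: {4} 1  {7} 1
  2 to go: {2,4} 1  {4,7} 2  {6,7} 1
  3 to go: {2,4,7} 3  {3,6,7} 1  {4,6,7} 3  {5,6,7} 1
  4 to go: {1,3,6,7} 1  {2,4,6,7} 6  {3,4,6,7} 4  {3,5,6,7} 2  {4,5,6,7} 4
  5 to go: {0,1,3,6,7} 1  {1,3,4,6,7} 5  {1,3,5,6,7} 3  {2,3,4,6,7} 10  {2,4,5,6,7} 10  {3,4,5,6,7} 10
  6 to go: {0,1,3,4,6,7} 6  {0,1,3,5,6,7} 4  {1,2,3,4,6,7} 15  {1,3,4,5,6,7} 18  {2,3,4,5,6,7} 30
  if 0:k drops first: 63 orders
  if 2:i drops first: 28 orders
  if 5:l drops first: 21 orders
heap linearizations: 112

112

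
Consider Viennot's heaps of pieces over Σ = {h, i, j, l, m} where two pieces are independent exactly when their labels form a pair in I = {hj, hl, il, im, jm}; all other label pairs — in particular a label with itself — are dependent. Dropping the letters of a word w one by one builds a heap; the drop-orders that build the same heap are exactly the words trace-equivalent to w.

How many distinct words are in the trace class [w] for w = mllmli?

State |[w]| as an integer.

6

0(m) covers ∅
1(l) covers 0:m
2(l) covers 1:l
3(m) covers 2:l
4(l) covers 3:m
5(i) covers ∅
floor of heap: 0:m, 5:i
completions by unplaced set U, small U first (add the entries for U minus each lowest piece of U):
  |U|=1: {4}:1  {5}:1
  |U|=2: {3,4}:1  {4,5}:2
  |U|=3: {2,3,4}:1  {3,4,5}:3
  |U|=4: {1,2,3,4}:1  {2,3,4,5}:4
  start at 0(m): 5
  start at 5(i): 1
sum over floor = 6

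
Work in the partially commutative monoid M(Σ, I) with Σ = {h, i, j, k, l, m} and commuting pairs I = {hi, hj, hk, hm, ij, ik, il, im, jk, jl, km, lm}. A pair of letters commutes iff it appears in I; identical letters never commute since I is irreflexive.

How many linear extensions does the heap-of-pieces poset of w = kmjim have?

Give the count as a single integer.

20

drop 0:k onto floor
drop 1:m onto floor
drop 2:j onto {1:m}
drop 3:i onto floor
drop 4:m onto {2:j}
ground layer = {0:k, 1:m, 3:i}
drop-orders for the pieces not yet dropped (sum over which currently-grounded one goes next):
  1 to go: {0} 1  {3} 1  {4} 1
  2 to go: {0,3} 2  {0,4} 2  {2,4} 1  {3,4} 2
  3 to go: {0,2,4} 3  {0,3,4} 6  {1,2,4} 1  {2,3,4} 3
  if 0:k drops first: 4 orders
  if 1:m drops first: 12 orders
  if 3:i drops first: 4 orders
heap linearizations: 20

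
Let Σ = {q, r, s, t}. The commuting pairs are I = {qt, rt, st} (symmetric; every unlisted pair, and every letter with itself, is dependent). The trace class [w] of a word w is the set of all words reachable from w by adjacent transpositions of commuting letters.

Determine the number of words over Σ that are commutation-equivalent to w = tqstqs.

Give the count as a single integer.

drop 0:t onto floor
drop 1:q onto floor
drop 2:s onto {1:q}
drop 3:t onto {0:t}
drop 4:q onto {2:s}
drop 5:s onto {4:q}
ground layer = {0:t, 1:q}
drop-orders for the pieces not yet dropped (sum over which currently-grounded one goes next):
  1 to go: {3} 1  {5} 1
  2 to go: {0,3} 1  {3,5} 2  {4,5} 1
  3 to go: {0,3,5} 3  {2,4,5} 1  {3,4,5} 3
  4 to go: {0,3,4,5} 6  {1,2,4,5} 1  {2,3,4,5} 4
  if 0:t drops first: 5 orders
  if 1:q drops first: 10 orders
heap linearizations: 15

15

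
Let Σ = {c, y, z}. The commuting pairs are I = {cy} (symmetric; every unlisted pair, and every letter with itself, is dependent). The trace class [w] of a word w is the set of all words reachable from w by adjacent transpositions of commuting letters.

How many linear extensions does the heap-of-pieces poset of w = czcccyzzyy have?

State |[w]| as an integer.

drop 0:c onto floor
drop 1:z onto {0:c}
drop 2:c onto {1:z}
drop 3:c onto {2:c}
drop 4:c onto {3:c}
drop 5:y onto {1:z}
drop 6:z onto {4:c, 5:y}
drop 7:z onto {6:z}
drop 8:y onto {7:z}
drop 9:y onto {8:y}
ground layer = {0:c}
drop-orders for the pieces not yet dropped (sum over which currently-grounded one goes next):
  1 to go: {9} 1
  2 to go: {8,9} 1
  3 to go: {7,8,9} 1
  4 to go: {6,7,8,9} 1
  5 to go: {4,6,7,8,9} 1  {5,6,7,8,9} 1
  6 to go: {3,4,6,7,8,9} 1  {4,5,6,7,8,9} 2
  7 to go: {2,3,4,6,7,8,9} 1  {3,4,5,6,7,8,9} 3
  8 to go: {2,3,4,5,6,7,8,9} 4
  if 0:c drops first: 4 orders

4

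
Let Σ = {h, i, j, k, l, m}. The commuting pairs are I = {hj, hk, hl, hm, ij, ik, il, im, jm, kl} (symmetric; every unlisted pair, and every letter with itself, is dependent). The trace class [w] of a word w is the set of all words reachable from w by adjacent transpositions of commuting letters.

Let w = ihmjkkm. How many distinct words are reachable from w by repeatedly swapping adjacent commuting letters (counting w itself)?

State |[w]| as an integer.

42

0(i) covers ∅
1(h) covers 0:i
2(m) covers ∅
3(j) covers ∅
4(k) covers 2:m, 3:j
5(k) covers 4:k
6(m) covers 5:k
floor of heap: 0:i, 2:m, 3:j
completions by unplaced set U, small U first (add the entries for U minus each lowest piece of U):
  |U|=1: {1}:1  {6}:1
  |U|=2: {0,1}:1  {1,6}:2  {5,6}:1
  |U|=3: {0,1,6}:3  {1,5,6}:3  {4,5,6}:1
  |U|=4: {0,1,5,6}:6  {1,4,5,6}:4  {2,4,5,6}:1  {3,4,5,6}:1
  |U|=5: {0,1,4,5,6}:10  {1,2,4,5,6}:5  {1,3,4,5,6}:5  {2,3,4,5,6}:2
  start at 0(i): 12
  start at 2(m): 15
  start at 3(j): 15
sum over floor = 42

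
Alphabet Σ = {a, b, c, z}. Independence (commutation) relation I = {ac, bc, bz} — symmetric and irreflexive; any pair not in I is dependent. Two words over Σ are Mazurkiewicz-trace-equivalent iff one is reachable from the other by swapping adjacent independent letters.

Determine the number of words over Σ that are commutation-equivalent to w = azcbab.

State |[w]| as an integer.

7

piece 0:a — minimal
piece 1:z rests on {0:a}
piece 2:c rests on {1:z}
piece 3:b rests on {0:a}
piece 4:a rests on {1:z, 3:b}
piece 5:b rests on {4:a}
minimal pieces: {0:a}
ways to finish when only these pieces remain (= sum over removing one remaining piece with nothing left below it):
  1 left: {2}→1  {5}→1
  2 left: {2,5}→2  {4,5}→1
  3 left: {2,4,5}→3  {3,4,5}→1
  4 left: {1,2,4,5}→3  {2,3,4,5}→4
  placing 0:a first → 7 extensions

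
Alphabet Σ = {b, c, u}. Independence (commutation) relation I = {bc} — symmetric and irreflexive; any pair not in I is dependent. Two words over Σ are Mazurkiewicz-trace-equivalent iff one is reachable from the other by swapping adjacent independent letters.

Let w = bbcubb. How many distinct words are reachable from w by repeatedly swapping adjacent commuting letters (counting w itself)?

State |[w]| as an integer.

3

#0=b has no predecessor
#1=b depends on [0:b]
#2=c has no predecessor
#3=u depends on [1:b, 2:c]
#4=b depends on [3:u]
#5=b depends on [4:b]
sources: [0:b, 2:c]
N(rest) = Σ N(rest − s) over sources s of rest; N(one piece) = 1:
  size 1 → [5]=1
  size 2 → [4,5]=1
  size 3 → [3,4,5]=1
  size 4 → [1,3,4,5]=1  [2,3,4,5]=1
  first=0(b) contributes 2
  first=2(c) contributes 1
|[w]| = 3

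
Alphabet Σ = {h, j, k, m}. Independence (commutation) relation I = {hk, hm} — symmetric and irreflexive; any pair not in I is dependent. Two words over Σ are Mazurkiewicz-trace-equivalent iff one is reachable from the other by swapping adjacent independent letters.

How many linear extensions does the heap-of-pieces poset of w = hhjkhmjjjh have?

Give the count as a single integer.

3

piece 0:h — minimal
piece 1:h rests on {0:h}
piece 2:j rests on {1:h}
piece 3:k rests on {2:j}
piece 4:h rests on {2:j}
piece 5:m rests on {3:k}
piece 6:j rests on {4:h, 5:m}
piece 7:j rests on {6:j}
piece 8:j rests on {7:j}
piece 9:h rests on {8:j}
minimal pieces: {0:h}
ways to finish when only these pieces remain (= sum over removing one remaining piece with nothing left below it):
  1 left: {9}→1
  2 left: {8,9}→1
  3 left: {7,8,9}→1
  4 left: {6,7,8,9}→1
  5 left: {4,6,7,8,9}→1  {5,6,7,8,9}→1
  6 left: {3,5,6,7,8,9}→1  {4,5,6,7,8,9}→2
  7 left: {3,4,5,6,7,8,9}→3
  8 left: {2,3,4,5,6,7,8,9}→3
  placing 0:h first → 3 extensions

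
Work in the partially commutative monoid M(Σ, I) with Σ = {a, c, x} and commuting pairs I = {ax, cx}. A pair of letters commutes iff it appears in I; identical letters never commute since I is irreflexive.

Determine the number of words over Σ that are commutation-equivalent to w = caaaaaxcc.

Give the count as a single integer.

9

piece 0:c — minimal
piece 1:a rests on {0:c}
piece 2:a rests on {1:a}
piece 3:a rests on {2:a}
piece 4:a rests on {3:a}
piece 5:a rests on {4:a}
piece 6:x — minimal
piece 7:c rests on {5:a}
piece 8:c rests on {7:c}
minimal pieces: {0:c, 6:x}
ways to finish when only these pieces remain (= sum over removing one remaining piece with nothing left below it):
  1 left: {6}→1  {8}→1
  2 left: {6,8}→2  {7,8}→1
  3 left: {5,7,8}→1  {6,7,8}→3
  4 left: {4,5,7,8}→1  {5,6,7,8}→4
  5 left: {3,4,5,7,8}→1  {4,5,6,7,8}→5
  6 left: {2,3,4,5,7,8}→1  {3,4,5,6,7,8}→6
  7 left: {1,2,3,4,5,7,8}→1  {2,3,4,5,6,7,8}→7
  placing 0:c first → 8 extensions
  placing 6:x first → 1 extensions
total linear extensions = 9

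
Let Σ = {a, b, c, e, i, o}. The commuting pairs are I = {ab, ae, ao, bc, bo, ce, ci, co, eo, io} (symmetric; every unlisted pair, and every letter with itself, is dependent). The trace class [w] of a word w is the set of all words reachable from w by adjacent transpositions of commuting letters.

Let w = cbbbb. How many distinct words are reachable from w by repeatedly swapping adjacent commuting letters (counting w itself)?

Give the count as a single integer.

5

#0=c has no predecessor
#1=b has no predecessor
#2=b depends on [1:b]
#3=b depends on [2:b]
#4=b depends on [3:b]
sources: [0:c, 1:b]
N(rest) = Σ N(rest − s) over sources s of rest; N(one piece) = 1:
  size 1 → [0]=1  [4]=1
  size 2 → [0,4]=2  [3,4]=1
  size 3 → [0,3,4]=3  [2,3,4]=1
  first=0(c) contributes 1
  first=1(b) contributes 4
|[w]| = 5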